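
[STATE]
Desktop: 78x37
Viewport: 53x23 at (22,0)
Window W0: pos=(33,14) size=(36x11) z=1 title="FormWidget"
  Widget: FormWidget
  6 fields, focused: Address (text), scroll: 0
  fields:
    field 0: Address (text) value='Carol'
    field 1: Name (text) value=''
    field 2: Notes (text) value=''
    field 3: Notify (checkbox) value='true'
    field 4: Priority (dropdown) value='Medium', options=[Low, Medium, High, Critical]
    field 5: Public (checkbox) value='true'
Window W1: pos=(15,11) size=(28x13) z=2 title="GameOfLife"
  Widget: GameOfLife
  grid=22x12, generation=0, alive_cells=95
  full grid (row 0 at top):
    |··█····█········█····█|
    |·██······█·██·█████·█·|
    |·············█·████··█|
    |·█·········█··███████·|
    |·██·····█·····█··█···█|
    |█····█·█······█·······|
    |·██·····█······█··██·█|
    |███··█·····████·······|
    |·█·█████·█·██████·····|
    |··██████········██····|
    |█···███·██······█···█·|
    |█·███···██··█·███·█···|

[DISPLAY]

                                                     
                                                     
                                                     
                                                     
                                                     
                                                     
                                                     
                                                     
                                                     
                                                     
                                                     
━━━━━━━━━━━━━━━━━━━━┓                                
fLife               ┃                                
────────────────────┨                                
                    ┃━━━━━━━━━━━━━━━━━━━━━━━━━┓      
·······█·████··█    ┃et                       ┃      
·····█··███████·    ┃─────────────────────────┨      
··█·····█··█···█    ┃:    [Carol             ]┃      
·█······█·······    ┃     [                  ]┃      
··█······█··██·█    ┃     [                  ]┃      
·····████·······    ┃     [x]                 ┃      
██·█·██████·····    ┃y:   [Medium           ▼]┃      
██········██····    ┃     [x]                 ┃      


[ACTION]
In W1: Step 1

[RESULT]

                                                     
                                                     
                                                     
                                                     
                                                     
                                                     
                                                     
                                                     
                                                     
                                                     
                                                     
━━━━━━━━━━━━━━━━━━━━┓                                
fLife               ┃                                
────────────────────┨                                
                    ┃━━━━━━━━━━━━━━━━━━━━━━━━━┓      
····██·█·······█    ┃et                       ┃      
·······█·····███    ┃─────────────────────────┨      
·······██··█·██·    ┃:    [Carol             ]┃      
·██·····██··█·█·    ┃     [                  ]┃      
█·····█··█······    ┃     [                  ]┃      
·██·██····█·····    ┃     [x]                 ┃      
·██·██····██····    ┃y:   [Medium           ▼]┃      
···██·███··█····    ┃     [x]                 ┃      


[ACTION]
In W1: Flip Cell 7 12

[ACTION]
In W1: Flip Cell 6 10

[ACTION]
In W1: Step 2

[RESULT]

                                                     
                                                     
                                                     
                                                     
                                                     
                                                     
                                                     
                                                     
                                                     
                                                     
                                                     
━━━━━━━━━━━━━━━━━━━━┓                                
fLife               ┃                                
────────────────────┨                                
                    ┃━━━━━━━━━━━━━━━━━━━━━━━━━┓      
·····█··█···█··█    ┃et                       ┃      
······█·█···██··    ┃─────────────────────────┨      
·········████·█·    ┃:    [Carol             ]┃      
······█····█····    ┃     [                  ]┃      
·█···███········    ┃     [                  ]┃      
█····██·········    ┃     [x]                 ┃      
·█····███···█···    ┃y:   [Medium           ▼]┃      
······██····█···    ┃     [x]                 ┃      


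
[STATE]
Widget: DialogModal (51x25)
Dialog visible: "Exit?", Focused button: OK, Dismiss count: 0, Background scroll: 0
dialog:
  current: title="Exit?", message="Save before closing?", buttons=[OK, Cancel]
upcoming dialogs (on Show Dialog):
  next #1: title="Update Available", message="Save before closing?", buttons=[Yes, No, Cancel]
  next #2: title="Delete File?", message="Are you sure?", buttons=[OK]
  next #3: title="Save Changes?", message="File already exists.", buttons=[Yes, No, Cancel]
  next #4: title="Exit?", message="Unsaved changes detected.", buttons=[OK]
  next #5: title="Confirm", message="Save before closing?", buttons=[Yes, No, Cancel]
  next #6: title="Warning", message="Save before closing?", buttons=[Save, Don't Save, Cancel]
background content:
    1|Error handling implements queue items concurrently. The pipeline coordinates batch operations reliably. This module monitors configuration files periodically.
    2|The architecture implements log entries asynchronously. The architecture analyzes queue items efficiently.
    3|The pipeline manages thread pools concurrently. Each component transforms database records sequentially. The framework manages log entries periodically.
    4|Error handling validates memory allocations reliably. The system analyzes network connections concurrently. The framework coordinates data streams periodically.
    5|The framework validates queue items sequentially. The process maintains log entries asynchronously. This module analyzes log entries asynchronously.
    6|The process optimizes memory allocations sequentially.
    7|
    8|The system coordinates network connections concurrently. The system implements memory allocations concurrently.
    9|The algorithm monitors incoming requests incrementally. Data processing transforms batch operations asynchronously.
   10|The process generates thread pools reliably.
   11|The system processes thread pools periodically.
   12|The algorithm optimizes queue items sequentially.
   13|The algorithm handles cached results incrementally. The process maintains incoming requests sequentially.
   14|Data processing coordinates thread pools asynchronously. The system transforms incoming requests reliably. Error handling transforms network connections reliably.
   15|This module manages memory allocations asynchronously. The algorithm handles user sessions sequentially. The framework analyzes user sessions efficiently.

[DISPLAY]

Error handling implements queue items concurrently.
The architecture implements log entries asynchronou
The pipeline manages thread pools concurrently. Eac
Error handling validates memory allocations reliabl
The framework validates queue items sequentially. T
The process optimizes memory allocations sequential
                                                   
The system coordinates network connections concurre
The algorithm monitors incoming requests incrementa
The process generates thread pools reliably.       
The system pr┌──────────────────────┐iodically.    
The algorithm│        Exit?         │equentially.  
The algorithm│ Save before closing? │incrementally.
Data processi│    [OK]  Cancel      │ols asynchrono
This module m└──────────────────────┘s asynchronous
                                                   
                                                   
                                                   
                                                   
                                                   
                                                   
                                                   
                                                   
                                                   
                                                   


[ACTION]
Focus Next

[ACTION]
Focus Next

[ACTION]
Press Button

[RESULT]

Error handling implements queue items concurrently.
The architecture implements log entries asynchronou
The pipeline manages thread pools concurrently. Eac
Error handling validates memory allocations reliabl
The framework validates queue items sequentially. T
The process optimizes memory allocations sequential
                                                   
The system coordinates network connections concurre
The algorithm monitors incoming requests incrementa
The process generates thread pools reliably.       
The system processes thread pools periodically.    
The algorithm optimizes queue items sequentially.  
The algorithm handles cached results incrementally.
Data processing coordinates thread pools asynchrono
This module manages memory allocations asynchronous
                                                   
                                                   
                                                   
                                                   
                                                   
                                                   
                                                   
                                                   
                                                   
                                                   


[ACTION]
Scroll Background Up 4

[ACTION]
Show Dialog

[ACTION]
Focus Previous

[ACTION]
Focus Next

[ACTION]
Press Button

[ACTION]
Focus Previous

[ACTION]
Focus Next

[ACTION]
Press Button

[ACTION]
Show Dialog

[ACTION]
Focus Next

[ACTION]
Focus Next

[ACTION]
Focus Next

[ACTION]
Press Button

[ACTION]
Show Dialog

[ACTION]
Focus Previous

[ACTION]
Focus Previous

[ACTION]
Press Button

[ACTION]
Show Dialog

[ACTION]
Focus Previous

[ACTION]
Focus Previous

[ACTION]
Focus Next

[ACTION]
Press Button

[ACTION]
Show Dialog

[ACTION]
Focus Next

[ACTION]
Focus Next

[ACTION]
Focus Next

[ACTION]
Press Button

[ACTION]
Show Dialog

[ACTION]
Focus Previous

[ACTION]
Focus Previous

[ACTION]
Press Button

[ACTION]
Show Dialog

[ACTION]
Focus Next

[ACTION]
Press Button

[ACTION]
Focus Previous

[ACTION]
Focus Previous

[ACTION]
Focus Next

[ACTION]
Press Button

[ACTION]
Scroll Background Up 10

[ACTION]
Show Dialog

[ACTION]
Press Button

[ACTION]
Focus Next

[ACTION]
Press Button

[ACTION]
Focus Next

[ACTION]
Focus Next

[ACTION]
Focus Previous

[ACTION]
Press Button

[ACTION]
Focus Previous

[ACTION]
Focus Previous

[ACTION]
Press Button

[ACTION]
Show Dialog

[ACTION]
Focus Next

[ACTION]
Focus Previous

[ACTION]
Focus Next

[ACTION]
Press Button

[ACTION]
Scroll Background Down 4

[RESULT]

The framework validates queue items sequentially. T
The process optimizes memory allocations sequential
                                                   
The system coordinates network connections concurre
The algorithm monitors incoming requests incrementa
The process generates thread pools reliably.       
The system processes thread pools periodically.    
The algorithm optimizes queue items sequentially.  
The algorithm handles cached results incrementally.
Data processing coordinates thread pools asynchrono
This module manages memory allocations asynchronous
                                                   
                                                   
                                                   
                                                   
                                                   
                                                   
                                                   
                                                   
                                                   
                                                   
                                                   
                                                   
                                                   
                                                   


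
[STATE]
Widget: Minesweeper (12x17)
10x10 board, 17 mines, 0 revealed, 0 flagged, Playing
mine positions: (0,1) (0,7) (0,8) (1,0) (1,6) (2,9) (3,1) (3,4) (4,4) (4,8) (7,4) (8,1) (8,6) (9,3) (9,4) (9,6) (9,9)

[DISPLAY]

■■■■■■■■■■  
■■■■■■■■■■  
■■■■■■■■■■  
■■■■■■■■■■  
■■■■■■■■■■  
■■■■■■■■■■  
■■■■■■■■■■  
■■■■■■■■■■  
■■■■■■■■■■  
■■■■■■■■■■  
            
            
            
            
            
            
            


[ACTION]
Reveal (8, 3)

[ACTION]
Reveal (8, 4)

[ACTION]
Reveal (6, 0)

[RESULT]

■■■■■■■■■■  
■■■■■■■■■■  
■■■■■■■■■■  
■■■■■■■■■■  
1112■■■■■■  
   1■■■■■■  
   1■■■■■■  
1111■■■■■■  
■■■33■■■■■  
■■■■■■■■■■  
            
            
            
            
            
            
            


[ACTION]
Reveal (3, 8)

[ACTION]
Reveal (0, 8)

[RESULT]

■✹■■■■■✹✹■  
✹■■■■■✹■■■  
■■■■■■■■■✹  
■✹■■✹■■■2■  
1112✹■■■✹■  
   1■■■■■■  
   1■■■■■■  
1111✹■■■■■  
■✹■33■✹■■■  
■■■✹✹■✹■■✹  
            
            
            
            
            
            
            


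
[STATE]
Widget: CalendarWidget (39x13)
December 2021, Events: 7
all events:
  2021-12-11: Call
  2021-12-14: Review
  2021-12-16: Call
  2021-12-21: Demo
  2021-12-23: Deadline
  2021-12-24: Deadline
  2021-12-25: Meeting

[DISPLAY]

             December 2021             
Mo Tu We Th Fr Sa Su                   
       1  2  3  4  5                   
 6  7  8  9 10 11* 12                  
13 14* 15 16* 17 18 19                 
20 21* 22 23* 24* 25* 26               
27 28 29 30 31                         
                                       
                                       
                                       
                                       
                                       
                                       


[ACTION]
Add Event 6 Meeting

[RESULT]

             December 2021             
Mo Tu We Th Fr Sa Su                   
       1  2  3  4  5                   
 6*  7  8  9 10 11* 12                 
13 14* 15 16* 17 18 19                 
20 21* 22 23* 24* 25* 26               
27 28 29 30 31                         
                                       
                                       
                                       
                                       
                                       
                                       


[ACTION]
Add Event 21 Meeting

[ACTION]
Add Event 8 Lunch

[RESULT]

             December 2021             
Mo Tu We Th Fr Sa Su                   
       1  2  3  4  5                   
 6*  7  8*  9 10 11* 12                
13 14* 15 16* 17 18 19                 
20 21* 22 23* 24* 25* 26               
27 28 29 30 31                         
                                       
                                       
                                       
                                       
                                       
                                       


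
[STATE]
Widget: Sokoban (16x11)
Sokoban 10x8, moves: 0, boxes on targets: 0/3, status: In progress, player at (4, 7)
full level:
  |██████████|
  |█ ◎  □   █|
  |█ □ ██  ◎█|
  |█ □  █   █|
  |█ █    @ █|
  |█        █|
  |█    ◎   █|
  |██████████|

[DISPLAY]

██████████      
█ ◎  □   █      
█ □ ██  ◎█      
█ □  █   █      
█ █    @ █      
█        █      
█    ◎   █      
██████████      
Moves: 0  0/3   
                
                


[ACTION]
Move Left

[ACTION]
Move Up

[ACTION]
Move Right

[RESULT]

██████████      
█ ◎  □   █      
█ □ ██  ◎█      
█ □  █ @ █      
█ █      █      
█        █      
█    ◎   █      
██████████      
Moves: 3  0/3   
                
                


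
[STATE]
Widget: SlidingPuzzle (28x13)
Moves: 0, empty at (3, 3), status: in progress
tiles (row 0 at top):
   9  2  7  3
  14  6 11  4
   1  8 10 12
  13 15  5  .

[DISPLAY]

┌────┬────┬────┬────┐       
│  9 │  2 │  7 │  3 │       
├────┼────┼────┼────┤       
│ 14 │  6 │ 11 │  4 │       
├────┼────┼────┼────┤       
│  1 │  8 │ 10 │ 12 │       
├────┼────┼────┼────┤       
│ 13 │ 15 │  5 │    │       
└────┴────┴────┴────┘       
Moves: 0                    
                            
                            
                            


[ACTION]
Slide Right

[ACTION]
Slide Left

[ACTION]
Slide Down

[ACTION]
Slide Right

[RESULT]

┌────┬────┬────┬────┐       
│  9 │  2 │  7 │  3 │       
├────┼────┼────┼────┤       
│ 14 │  6 │ 11 │  4 │       
├────┼────┼────┼────┤       
│  1 │  8 │    │ 10 │       
├────┼────┼────┼────┤       
│ 13 │ 15 │  5 │ 12 │       
└────┴────┴────┴────┘       
Moves: 4                    
                            
                            
                            


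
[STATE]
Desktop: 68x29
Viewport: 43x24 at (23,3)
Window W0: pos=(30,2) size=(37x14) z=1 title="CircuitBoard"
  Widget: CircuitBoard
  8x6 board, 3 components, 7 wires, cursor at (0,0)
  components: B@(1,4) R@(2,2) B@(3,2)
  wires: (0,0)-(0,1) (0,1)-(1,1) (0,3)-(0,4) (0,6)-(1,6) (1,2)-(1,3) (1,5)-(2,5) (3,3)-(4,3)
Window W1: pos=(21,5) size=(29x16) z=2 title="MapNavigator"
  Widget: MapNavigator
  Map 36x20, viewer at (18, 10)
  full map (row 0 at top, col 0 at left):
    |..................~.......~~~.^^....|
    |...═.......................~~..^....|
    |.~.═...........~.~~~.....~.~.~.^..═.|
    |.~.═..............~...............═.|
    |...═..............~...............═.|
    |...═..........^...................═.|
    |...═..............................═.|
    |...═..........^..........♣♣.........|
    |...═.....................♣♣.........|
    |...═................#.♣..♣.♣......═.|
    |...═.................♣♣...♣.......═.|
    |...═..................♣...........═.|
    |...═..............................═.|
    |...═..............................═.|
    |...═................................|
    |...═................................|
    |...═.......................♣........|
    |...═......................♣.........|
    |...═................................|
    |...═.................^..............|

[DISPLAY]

       ┃ CircuitBoard                      
       ┠───────────────────────────────────
━━━━━━━━━━━━━━━━━━━━━━━━━━┓                
MapNavigator              ┃ ·       ·      
──────────────────────────┨         │      
............~.............┃ B   ·   ·      
........^.................┃     │          
..........................┃     ·          
........^..........♣♣.....┃                
...................♣♣.....┃                
..............#.♣..♣.♣....┃                
............@..♣♣...♣.....┃                
................♣.........┃━━━━━━━━━━━━━━━━
..........................┃                
..........................┃                
..........................┃                
..........................┃                
━━━━━━━━━━━━━━━━━━━━━━━━━━┛                
                                           
                                           
                                           
                                           
                                           
                                           


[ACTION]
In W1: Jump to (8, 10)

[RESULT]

       ┃ CircuitBoard                      
       ┠───────────────────────────────────
━━━━━━━━━━━━━━━━━━━━━━━━━━┓                
MapNavigator              ┃ ·       ·      
──────────────────────────┨         │      
    ...═..............~...┃ B   ·   ·      
    ...═..........^.......┃     │          
    ...═..................┃     ·          
    ...═..........^.......┃                
    ...═..................┃                
    ...═................#.┃                
    ...═....@............♣┃                
    ...═..................┃━━━━━━━━━━━━━━━━
    ...═..................┃                
    ...═..................┃                
    ...═..................┃                
    ...═..................┃                
━━━━━━━━━━━━━━━━━━━━━━━━━━┛                
                                           
                                           
                                           
                                           
                                           
                                           


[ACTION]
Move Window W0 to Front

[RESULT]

       ┃ CircuitBoard                      
       ┠───────────────────────────────────
━━━━━━━┃   0 1 2 3 4 5 6 7                 
MapNavi┃0  [.]─ ·       · ─ ·       ·      
───────┃        │                   │      
    ...┃1       ·   · ─ ·   B   ·   ·      
    ...┃                        │          
    ...┃2           R           ·          
    ...┃                                   
    ...┃3           B   ·                  
    ...┃                │                  
    ...┃4               ·                  
    ...┗━━━━━━━━━━━━━━━━━━━━━━━━━━━━━━━━━━━
    ...═..................┃                
    ...═..................┃                
    ...═..................┃                
    ...═..................┃                
━━━━━━━━━━━━━━━━━━━━━━━━━━┛                
                                           
                                           
                                           
                                           
                                           
                                           


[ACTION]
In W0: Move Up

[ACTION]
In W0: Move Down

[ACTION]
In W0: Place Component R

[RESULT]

       ┃ CircuitBoard                      
       ┠───────────────────────────────────
━━━━━━━┃   0 1 2 3 4 5 6 7                 
MapNavi┃0   · ─ ·       · ─ ·       ·      
───────┃        │                   │      
    ...┃1  [R]  ·   · ─ ·   B   ·   ·      
    ...┃                        │          
    ...┃2           R           ·          
    ...┃                                   
    ...┃3           B   ·                  
    ...┃                │                  
    ...┃4               ·                  
    ...┗━━━━━━━━━━━━━━━━━━━━━━━━━━━━━━━━━━━
    ...═..................┃                
    ...═..................┃                
    ...═..................┃                
    ...═..................┃                
━━━━━━━━━━━━━━━━━━━━━━━━━━┛                
                                           
                                           
                                           
                                           
                                           
                                           


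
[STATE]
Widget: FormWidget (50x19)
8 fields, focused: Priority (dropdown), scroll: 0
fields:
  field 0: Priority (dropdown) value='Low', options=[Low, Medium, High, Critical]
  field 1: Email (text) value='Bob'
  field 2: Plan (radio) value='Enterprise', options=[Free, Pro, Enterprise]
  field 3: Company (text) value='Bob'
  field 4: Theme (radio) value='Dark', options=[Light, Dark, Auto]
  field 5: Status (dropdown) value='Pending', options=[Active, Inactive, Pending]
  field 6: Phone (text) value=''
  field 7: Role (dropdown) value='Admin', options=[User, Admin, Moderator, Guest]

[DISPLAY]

> Priority:   [Low                              ▼]
  Email:      [Bob                               ]
  Plan:       ( ) Free  ( ) Pro  (●) Enterprise   
  Company:    [Bob                               ]
  Theme:      ( ) Light  (●) Dark  ( ) Auto       
  Status:     [Pending                          ▼]
  Phone:      [                                  ]
  Role:       [Admin                            ▼]
                                                  
                                                  
                                                  
                                                  
                                                  
                                                  
                                                  
                                                  
                                                  
                                                  
                                                  


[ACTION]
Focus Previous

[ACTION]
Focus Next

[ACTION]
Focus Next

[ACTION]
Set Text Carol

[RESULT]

  Priority:   [Low                              ▼]
> Email:      [Carol                             ]
  Plan:       ( ) Free  ( ) Pro  (●) Enterprise   
  Company:    [Bob                               ]
  Theme:      ( ) Light  (●) Dark  ( ) Auto       
  Status:     [Pending                          ▼]
  Phone:      [                                  ]
  Role:       [Admin                            ▼]
                                                  
                                                  
                                                  
                                                  
                                                  
                                                  
                                                  
                                                  
                                                  
                                                  
                                                  


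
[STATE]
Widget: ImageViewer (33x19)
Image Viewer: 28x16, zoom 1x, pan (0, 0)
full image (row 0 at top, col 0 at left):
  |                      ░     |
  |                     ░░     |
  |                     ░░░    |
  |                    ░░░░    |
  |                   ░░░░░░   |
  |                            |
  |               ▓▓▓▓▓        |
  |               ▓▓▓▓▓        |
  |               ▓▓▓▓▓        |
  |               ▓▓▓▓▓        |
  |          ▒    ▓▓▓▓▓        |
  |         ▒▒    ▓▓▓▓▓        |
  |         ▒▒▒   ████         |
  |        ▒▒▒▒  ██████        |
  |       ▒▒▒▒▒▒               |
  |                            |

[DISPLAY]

                      ░          
                     ░░          
                     ░░░         
                    ░░░░         
                   ░░░░░░        
                                 
               ▓▓▓▓▓             
               ▓▓▓▓▓             
               ▓▓▓▓▓             
               ▓▓▓▓▓             
          ▒    ▓▓▓▓▓             
         ▒▒    ▓▓▓▓▓             
         ▒▒▒   ████              
        ▒▒▒▒  ██████             
       ▒▒▒▒▒▒                    
                                 
                                 
                                 
                                 


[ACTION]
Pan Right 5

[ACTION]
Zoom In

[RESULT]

                                 
                                 
                                 
                                 
                                 
                                 
                                 
                                 
                                 
                                 
                                 
                                 
                         ▓▓▓▓▓▓▓▓
                         ▓▓▓▓▓▓▓▓
                         ▓▓▓▓▓▓▓▓
                         ▓▓▓▓▓▓▓▓
                         ▓▓▓▓▓▓▓▓
                         ▓▓▓▓▓▓▓▓
                         ▓▓▓▓▓▓▓▓


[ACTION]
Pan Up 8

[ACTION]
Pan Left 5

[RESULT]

                                 
                                 
                                 
                                 
                                 
                                 
                                 
                                 
                                 
                                 
                                 
                                 
                              ▓▓▓
                              ▓▓▓
                              ▓▓▓
                              ▓▓▓
                              ▓▓▓
                              ▓▓▓
                              ▓▓▓


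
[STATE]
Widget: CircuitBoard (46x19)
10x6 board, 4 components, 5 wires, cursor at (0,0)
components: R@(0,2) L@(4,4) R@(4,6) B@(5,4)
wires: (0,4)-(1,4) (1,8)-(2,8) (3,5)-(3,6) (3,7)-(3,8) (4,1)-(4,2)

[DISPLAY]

   0 1 2 3 4 5 6 7 8 9                        
0  [.]      R       ·                         
                    │                         
1                   ·               ·         
                                    │         
2                                   ·         
                                              
3                       · ─ ·   · ─ ·         
                                              
4       · ─ ·       L       R                 
                                              
5                   B                         
Cursor: (0,0)                                 
                                              
                                              
                                              
                                              
                                              
                                              


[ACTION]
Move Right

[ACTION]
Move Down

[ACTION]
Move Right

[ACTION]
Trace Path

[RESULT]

   0 1 2 3 4 5 6 7 8 9                        
0           R       ·                         
                    │                         
1          [.]      ·               ·         
                                    │         
2                                   ·         
                                              
3                       · ─ ·   · ─ ·         
                                              
4       · ─ ·       L       R                 
                                              
5                   B                         
Cursor: (1,2)  Trace: No connections          
                                              
                                              
                                              
                                              
                                              
                                              


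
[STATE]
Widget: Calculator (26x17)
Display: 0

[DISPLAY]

                         0
┌───┬───┬───┬───┐         
│ 7 │ 8 │ 9 │ ÷ │         
├───┼───┼───┼───┤         
│ 4 │ 5 │ 6 │ × │         
├───┼───┼───┼───┤         
│ 1 │ 2 │ 3 │ - │         
├───┼───┼───┼───┤         
│ 0 │ . │ = │ + │         
├───┼───┼───┼───┤         
│ C │ MC│ MR│ M+│         
└───┴───┴───┴───┘         
                          
                          
                          
                          
                          


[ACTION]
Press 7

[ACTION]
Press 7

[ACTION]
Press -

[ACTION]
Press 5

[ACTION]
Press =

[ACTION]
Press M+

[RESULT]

                        72
┌───┬───┬───┬───┐         
│ 7 │ 8 │ 9 │ ÷ │         
├───┼───┼───┼───┤         
│ 4 │ 5 │ 6 │ × │         
├───┼───┼───┼───┤         
│ 1 │ 2 │ 3 │ - │         
├───┼───┼───┼───┤         
│ 0 │ . │ = │ + │         
├───┼───┼───┼───┤         
│ C │ MC│ MR│ M+│         
└───┴───┴───┴───┘         
                          
                          
                          
                          
                          


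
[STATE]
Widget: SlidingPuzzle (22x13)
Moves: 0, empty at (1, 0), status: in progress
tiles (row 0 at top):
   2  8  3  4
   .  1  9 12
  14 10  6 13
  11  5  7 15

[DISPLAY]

┌────┬────┬────┬────┐ 
│  2 │  8 │  3 │  4 │ 
├────┼────┼────┼────┤ 
│    │  1 │  9 │ 12 │ 
├────┼────┼────┼────┤ 
│ 14 │ 10 │  6 │ 13 │ 
├────┼────┼────┼────┤ 
│ 11 │  5 │  7 │ 15 │ 
└────┴────┴────┴────┘ 
Moves: 0              
                      
                      
                      


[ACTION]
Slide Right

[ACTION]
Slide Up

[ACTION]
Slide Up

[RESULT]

┌────┬────┬────┬────┐ 
│  2 │  8 │  3 │  4 │ 
├────┼────┼────┼────┤ 
│ 14 │  1 │  9 │ 12 │ 
├────┼────┼────┼────┤ 
│ 11 │ 10 │  6 │ 13 │ 
├────┼────┼────┼────┤ 
│    │  5 │  7 │ 15 │ 
└────┴────┴────┴────┘ 
Moves: 2              
                      
                      
                      


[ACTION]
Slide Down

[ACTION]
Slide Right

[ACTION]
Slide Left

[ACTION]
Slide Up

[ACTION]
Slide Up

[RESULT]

┌────┬────┬────┬────┐ 
│  2 │  8 │  3 │  4 │ 
├────┼────┼────┼────┤ 
│ 14 │  1 │  9 │ 12 │ 
├────┼────┼────┼────┤ 
│ 10 │  5 │  6 │ 13 │ 
├────┼────┼────┼────┤ 
│ 11 │    │  7 │ 15 │ 
└────┴────┴────┴────┘ 
Moves: 5              
                      
                      
                      


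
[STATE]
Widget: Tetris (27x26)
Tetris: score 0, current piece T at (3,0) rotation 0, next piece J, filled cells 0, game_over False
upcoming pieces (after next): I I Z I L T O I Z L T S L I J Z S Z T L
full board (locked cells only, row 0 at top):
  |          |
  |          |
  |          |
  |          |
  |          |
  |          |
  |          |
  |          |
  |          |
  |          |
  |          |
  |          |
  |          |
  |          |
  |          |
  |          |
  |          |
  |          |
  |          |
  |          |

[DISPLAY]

    ▒     │Next:           
   ▒▒▒    │█               
          │███             
          │                
          │                
          │                
          │Score:          
          │0               
          │                
          │                
          │                
          │                
          │                
          │                
          │                
          │                
          │                
          │                
          │                
          │                
          │                
          │                
          │                
          │                
          │                
          │                


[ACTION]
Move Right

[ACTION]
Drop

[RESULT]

          │Next:           
     ▒    │█               
    ▒▒▒   │███             
          │                
          │                
          │                
          │Score:          
          │0               
          │                
          │                
          │                
          │                
          │                
          │                
          │                
          │                
          │                
          │                
          │                
          │                
          │                
          │                
          │                
          │                
          │                
          │                
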